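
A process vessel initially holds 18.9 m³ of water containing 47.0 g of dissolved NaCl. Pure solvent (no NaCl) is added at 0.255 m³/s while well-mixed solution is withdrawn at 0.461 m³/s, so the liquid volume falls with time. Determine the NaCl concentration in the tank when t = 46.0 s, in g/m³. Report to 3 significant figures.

1.05 g/m³

Total volume: dV/dt = Q_in − Q_out = -0.20600 m³/s, so V(t) = 18.9 − 0.20600 t and V(46.0) = 9.4240 m³.
Species balance (pure solvent in): dm/dt = −Q_out · m/V(t).
dm/m = −Q_out dt/(V₀ − 0.20600 t); integrating gives ln(m/m₀) = −(Q_out/(Q_in−Q_out)) ln(V/V₀).
m = m₀ (V₀/V)^(Q_out/(Q_in−Q_out)) = 47.0 × (18.9/9.4240)^(-2.2379) = 9.9028 g.
C = m/V = 9.9028/9.4240 = 1.0508 g/m³.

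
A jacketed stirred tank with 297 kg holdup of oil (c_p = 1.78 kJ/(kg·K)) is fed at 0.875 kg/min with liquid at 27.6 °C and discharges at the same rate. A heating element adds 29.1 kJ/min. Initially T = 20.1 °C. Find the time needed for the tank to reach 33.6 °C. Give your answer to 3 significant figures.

First-law balance (no shaft work): M c_p dT/dt = ṁ c_p (T_in − T) + 29.1.
τ = M/ṁ = 339.43 min; T_ss = T_in + Q̇/(ṁ c_p) = 46.284 °C.
T(t) = T_ss + (T₀ − T_ss) e^(−t/τ). Set T = 33.6:
e^(−t/τ) = (33.6 − 46.284)/(20.1 − 46.284) = 0.48441
t = −339.43 · ln(0.48441) = 246.02 min.

246 min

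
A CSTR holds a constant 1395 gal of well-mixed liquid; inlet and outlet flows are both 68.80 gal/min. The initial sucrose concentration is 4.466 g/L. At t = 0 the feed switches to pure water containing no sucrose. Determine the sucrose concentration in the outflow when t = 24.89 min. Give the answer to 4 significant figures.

1.309 g/L

Transient balance on the dissolved component: V dC/dt = Q(C_in − C).
Rewrite as dC/dt + C/τ = C_in/τ, τ = V/Q = 20.2762 min.
Integrating: C(t) = C_in + (C₀ − C_in) e^(−t/τ).
C(24.89) = 0 + (4.466 − 0)·e^(−24.89/20.2762) = 0 + (4.46600)·0.293010 = 1.30858 g/L.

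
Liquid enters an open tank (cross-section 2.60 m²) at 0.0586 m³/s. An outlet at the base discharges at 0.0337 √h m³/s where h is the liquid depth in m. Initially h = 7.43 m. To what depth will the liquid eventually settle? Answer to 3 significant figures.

Volume balance on the tank: A dh/dt = Q_in − 0.0337 √h. At steady state dh/dt = 0:
Q_in = 0.0337 √h_ss ⇒ √h_ss = 0.0586/0.0337 = 1.7389.
h_ss = 1.7389² = 3.0237 m. (Since h₀ = 7.43 m > h_ss, the level will fall toward this value.)

3.02 m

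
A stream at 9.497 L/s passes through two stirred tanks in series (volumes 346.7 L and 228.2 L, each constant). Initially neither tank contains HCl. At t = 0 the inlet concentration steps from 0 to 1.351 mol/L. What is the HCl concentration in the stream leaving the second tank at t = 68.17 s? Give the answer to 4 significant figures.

Time constants: τᵢ = Vᵢ/Q for each well-mixed tank.
τ₁ = 346.7/9.497 = 36.5063 s; τ₂ = 228.2/9.497 = 24.0286 s.
Tank 1: C₁ = C_in(1 − e^(−t/τ₁)). Tank 2 (τ₁ ≠ τ₂): C₂ = C_in[1 − (τ₁ e^(−t/τ₁) − τ₂ e^(−t/τ₂))/(τ₁ − τ₂)].
At t = 68.17: e^(−t/τ₁) = 0.154533, e^(−t/τ₂) = 0.0585994.
C₂ = 1.351·[1 − (36.5063·0.154533 − 24.0286·0.0585994)/(12.4776)] = 1.351·0.660725 = 0.892640 mol/L.

0.8926 mol/L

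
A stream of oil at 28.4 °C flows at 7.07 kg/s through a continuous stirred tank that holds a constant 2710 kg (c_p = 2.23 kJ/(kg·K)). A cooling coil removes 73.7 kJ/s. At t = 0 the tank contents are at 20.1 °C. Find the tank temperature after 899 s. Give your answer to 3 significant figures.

M c_p dT/dt = ṁ c_p (T_in − T) − Q̇.
Rearrange: dT/dt = (T_ss − T)/τ with τ = M/ṁ = 383.31 s and T_ss = T_in − Q̇/(ṁ c_p) = 23.725 °C.
This is linear first-order; T(t) = T_ss + (T₀ − T_ss) e^(−t/τ).
T(899) = 23.725 + (-3.6254)·e^(−899/383.31) = 23.725 + (-3.6254)·0.095813 = 23.378 °C.

23.4 °C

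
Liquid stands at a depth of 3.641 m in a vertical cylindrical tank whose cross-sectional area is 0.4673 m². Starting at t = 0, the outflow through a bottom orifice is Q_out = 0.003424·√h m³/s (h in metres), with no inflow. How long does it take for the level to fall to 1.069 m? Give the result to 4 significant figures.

238.6 s

A dh/dt = −Q_out = −0.003424 √h.
Separate and integrate: 2(√h − √h₀) = −(0.003424/A) t.
t = 2A(√h₀ − √h)/0.003424 = 2·0.4673·(√3.641 − √1.069)/0.003424
  = 0.934600 × (1.90814 − 1.03392) / 0.003424 = 238.622 s.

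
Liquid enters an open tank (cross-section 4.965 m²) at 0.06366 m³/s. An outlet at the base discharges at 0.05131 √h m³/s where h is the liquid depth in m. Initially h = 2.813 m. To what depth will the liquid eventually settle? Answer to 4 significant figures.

1.539 m

A dh/dt = Q_in − 0.05131 √h. Steady state requires inflow = outflow:
Q_in = 0.05131 √h_ss ⇒ √h_ss = 0.06366/0.05131 = 1.24069.
h_ss = 1.24069² = 1.53932 m. (Since h₀ = 2.813 m > h_ss, the level will fall toward this value.)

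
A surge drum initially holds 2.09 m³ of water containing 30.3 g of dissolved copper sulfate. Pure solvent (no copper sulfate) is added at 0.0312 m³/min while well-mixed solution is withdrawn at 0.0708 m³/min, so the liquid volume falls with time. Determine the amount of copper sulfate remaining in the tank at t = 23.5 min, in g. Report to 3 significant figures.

10.6 g

Total volume: dV/dt = Q_in − Q_out = -0.039600 m³/min, so V(t) = 2.09 − 0.039600 t and V(23.5) = 1.1594 m³.
No copper sulfate enters, so dm/dt = −Q_out · (m/V).
dm/m = −Q_out dt/(V₀ − 0.039600 t); integrating gives ln(m/m₀) = −(Q_out/(Q_in−Q_out)) ln(V/V₀).
m = m₀ (V₀/V)^(Q_out/(Q_in−Q_out)) = 30.3 × (2.09/1.1594)^(-1.7879) = 10.566 g.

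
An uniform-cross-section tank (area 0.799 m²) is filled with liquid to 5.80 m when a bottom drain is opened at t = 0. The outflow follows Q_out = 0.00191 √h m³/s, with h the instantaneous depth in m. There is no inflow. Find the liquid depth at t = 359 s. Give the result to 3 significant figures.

Volume balance on the tank: A dh/dt = −0.00191 √h.
∫ h^(−1/2) dh = −(0.00191/A) ∫ dt, giving 2√h = 2√h₀ − (0.00191/A) t.
√h = √5.80 − 0.00191·359/(2·0.799) = 2.4083 − 0.42909 = 1.9792.
h = 1.9792² = 3.9173 m.

3.92 m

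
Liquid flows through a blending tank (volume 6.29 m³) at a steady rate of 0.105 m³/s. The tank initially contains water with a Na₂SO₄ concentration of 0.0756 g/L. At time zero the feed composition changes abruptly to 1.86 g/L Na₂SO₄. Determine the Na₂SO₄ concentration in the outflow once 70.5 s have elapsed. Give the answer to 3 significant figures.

Transient balance on the dissolved component: V dC/dt = Q(C_in − C).
So dC/dt = (C_in − C)/τ with τ = V/Q = 6.29/0.105 = 59.905 s.
This is linear first-order; C(t) = C_in + (C₀ − C_in) e^(−t/τ).
C(70.5) = 1.86 + (0.0756 − 1.86)·e^(−70.5/59.905) = 1.86 + (-1.7844)·0.30824 = 1.3100 g/L.

1.31 g/L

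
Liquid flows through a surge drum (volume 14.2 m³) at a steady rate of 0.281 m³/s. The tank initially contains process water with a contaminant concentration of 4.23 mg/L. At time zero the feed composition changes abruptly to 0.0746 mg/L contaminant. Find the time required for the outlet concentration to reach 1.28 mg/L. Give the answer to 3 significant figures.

62.5 s

Species balance: V dC/dt = Q(C_in − C) ⇒ τ = V/Q = 50.534 s.
C(t) = C_in + (C₀ − C_in) e^(−t/τ). Set C = 1.28 and solve for t:
e^(−t/τ) = (C − C_in)/(C₀ − C_in) = (1.28 − 0.0746)/(4.23 − 0.0746) = 0.29008
t = −τ ln(…) = 50.534 × 1.2376 = 62.541 s.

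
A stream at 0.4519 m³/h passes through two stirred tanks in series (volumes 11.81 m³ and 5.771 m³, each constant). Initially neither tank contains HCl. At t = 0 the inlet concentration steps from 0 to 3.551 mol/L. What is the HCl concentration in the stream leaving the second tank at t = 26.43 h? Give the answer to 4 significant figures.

Each tank obeys Vᵢ dCᵢ/dt = Q(Cᵢ₋₁ − Cᵢ), so τᵢ = Vᵢ/Q.
τ₁ = 11.81/0.4519 = 26.1341 h; τ₂ = 5.771/0.4519 = 12.7705 h.
Solving the cascade with C₁(0)=C₂(0)=0 gives C₂(t) = C_in[1 − (τ₁ e^(−t/τ₁) − τ₂ e^(−t/τ₂))/(τ₁ − τ₂)].
At t = 26.43: e^(−t/τ₁) = 0.363738, e^(−t/τ₂) = 0.126235.
C₂ = 3.551·[1 − (26.1341·0.363738 − 12.7705·0.126235)/(13.3636)] = 3.551·0.409300 = 1.45342 mol/L.

1.453 mol/L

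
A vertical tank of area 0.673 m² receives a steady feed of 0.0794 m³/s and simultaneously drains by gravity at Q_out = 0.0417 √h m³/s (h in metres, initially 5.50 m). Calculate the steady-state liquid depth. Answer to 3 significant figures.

Level balance: A dh/dt = 0.0794 − 0.0417 √h. Setting dh/dt = 0:
Q_in = 0.0417 √h_ss ⇒ √h_ss = 0.0794/0.0417 = 1.9041.
h_ss = 1.9041² = 3.6255 m. (Since h₀ = 5.50 m > h_ss, the level will fall toward this value.)

3.63 m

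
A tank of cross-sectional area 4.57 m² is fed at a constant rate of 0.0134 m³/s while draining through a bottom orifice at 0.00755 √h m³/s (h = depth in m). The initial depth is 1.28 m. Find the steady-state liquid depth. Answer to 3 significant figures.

Mass balance (ρ constant): A dh/dt = Q_in − 0.00755 √h. At steady state dh/dt = 0:
Q_in = 0.00755 √h_ss ⇒ √h_ss = 0.0134/0.00755 = 1.7748.
h_ss = 1.7748² = 3.1500 m. (Since h₀ = 1.28 m < h_ss, the level will rise toward this value.)

3.15 m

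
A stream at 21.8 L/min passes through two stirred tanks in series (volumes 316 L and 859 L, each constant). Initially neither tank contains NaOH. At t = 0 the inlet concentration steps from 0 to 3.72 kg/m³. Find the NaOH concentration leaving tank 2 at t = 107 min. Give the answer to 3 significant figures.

Time constants: τᵢ = Vᵢ/Q for each well-mixed tank.
τ₁ = 316/21.8 = 14.495 min; τ₂ = 859/21.8 = 39.404 min.
Solving the cascade with C₁(0)=C₂(0)=0 gives C₂(t) = C_in[1 − (τ₁ e^(−t/τ₁) − τ₂ e^(−t/τ₂))/(τ₁ − τ₂)].
At t = 107: e^(−t/τ₁) = 0.00062258, e^(−t/τ₂) = 0.066173.
C₂ = 3.72·[1 − (14.495·0.00062258 − 39.404·0.066173)/(-24.908)] = 3.72·0.89568 = 3.3319 kg/m³.

3.33 kg/m³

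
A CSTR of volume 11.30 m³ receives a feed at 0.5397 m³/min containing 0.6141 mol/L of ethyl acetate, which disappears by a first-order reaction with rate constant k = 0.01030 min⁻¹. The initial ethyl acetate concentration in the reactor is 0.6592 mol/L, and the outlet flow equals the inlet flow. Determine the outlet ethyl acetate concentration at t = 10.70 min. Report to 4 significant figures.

Species balance: V dC/dt = Q C_in − Q C − k V C.
This is linear with rate a = Q/V + k = 0.0580611 min⁻¹.
C_ss = Q C_in/(Q + kV) = 0.505159 mol/L; C(t) = C_ss + (C₀ − C_ss) e^(−a t).
C(10.70) = 0.505159 + (0.154041)·e^(−0.0580611·10.70) = 0.505159 + (0.154041)·0.537271 = 0.587921 mol/L.

0.5879 mol/L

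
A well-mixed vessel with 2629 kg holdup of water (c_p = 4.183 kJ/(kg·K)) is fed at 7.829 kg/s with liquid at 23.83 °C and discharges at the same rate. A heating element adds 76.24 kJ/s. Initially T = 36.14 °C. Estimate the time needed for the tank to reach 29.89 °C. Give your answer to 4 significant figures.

330.4 s

Unsteady energy balance on the tank contents: M c_p dT/dt = ṁ c_p (T_in − T) + 76.24.
τ = M/ṁ = 335.803 s; T_ss = T_in + Q̇/(ṁ c_p) = 26.1580 °C.
T(t) = T_ss + (T₀ − T_ss) e^(−t/τ). Set T = 29.89:
e^(−t/τ) = (29.89 − 26.1580)/(36.14 − 26.1580) = 0.373871
t = −335.803 · ln(0.373871) = 330.378 s.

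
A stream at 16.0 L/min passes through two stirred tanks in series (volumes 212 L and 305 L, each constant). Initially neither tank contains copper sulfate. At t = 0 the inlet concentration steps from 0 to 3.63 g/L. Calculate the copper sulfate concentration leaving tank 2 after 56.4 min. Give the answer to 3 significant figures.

3.13 g/L

Species balance on tank i: dCᵢ/dt = (Cᵢ₋₁ − Cᵢ)/τᵢ with τᵢ = Vᵢ/Q.
τ₁ = 212/16.0 = 13.250 min; τ₂ = 305/16.0 = 19.062 min.
Solving the cascade with C₁(0)=C₂(0)=0 gives C₂(t) = C_in[1 − (τ₁ e^(−t/τ₁) − τ₂ e^(−t/τ₂))/(τ₁ − τ₂)].
At t = 56.4: e^(−t/τ₁) = 0.014170, e^(−t/τ₂) = 0.051887.
C₂ = 3.63·[1 − (13.250·0.014170 − 19.062·0.051887)/(-5.8125)] = 3.63·0.86214 = 3.1296 g/L.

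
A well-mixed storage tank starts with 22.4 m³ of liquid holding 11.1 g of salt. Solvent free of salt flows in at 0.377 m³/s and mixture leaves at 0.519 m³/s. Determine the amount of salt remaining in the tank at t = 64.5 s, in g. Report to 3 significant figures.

Total volume: dV/dt = Q_in − Q_out = -0.14200 m³/s, so V(t) = 22.4 − 0.14200 t and V(64.5) = 13.241 m³.
Solute balance: dm/dt = 0 − Q_out C = −Q_out m/V(t).
dm/m = −Q_out dt/(V₀ − 0.14200 t); integrating gives ln(m/m₀) = −(Q_out/(Q_in−Q_out)) ln(V/V₀).
m = m₀ (V₀/V)^(Q_out/(Q_in−Q_out)) = 11.1 × (22.4/13.241)^(-3.6549) = 1.6248 g.

1.62 g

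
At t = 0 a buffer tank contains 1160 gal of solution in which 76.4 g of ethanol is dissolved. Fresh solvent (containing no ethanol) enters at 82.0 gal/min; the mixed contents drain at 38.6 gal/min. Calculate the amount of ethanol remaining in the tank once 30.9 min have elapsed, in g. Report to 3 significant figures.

38.6 g

Total volume: dV/dt = Q_in − Q_out = 43.400 gal/min, so V(t) = 1160 + 43.400 t and V(30.9) = 2501.1 gal.
Solute balance: dm/dt = 0 − Q_out C = −Q_out m/V(t).
Separate: dm/m = −Q_out dt/V(t) ⇒ ln(m/m₀) = −(Q_out/(Q_in−Q_out)) ln(V/V₀).
m = m₀ (V₀/V)^(Q_out/(Q_in−Q_out)) = 76.4 × (1160/2501.1)^(0.88940) = 38.577 g.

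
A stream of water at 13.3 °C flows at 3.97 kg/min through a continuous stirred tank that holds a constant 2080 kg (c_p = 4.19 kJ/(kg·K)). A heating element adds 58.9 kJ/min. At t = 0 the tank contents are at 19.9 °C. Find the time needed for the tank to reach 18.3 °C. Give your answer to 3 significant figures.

388 min

M c_p dT/dt = ṁ c_p (T_in − T) + Q̇.
τ = M/ṁ = 523.93 min; T_ss = T_in + Q̇/(ṁ c_p) = 16.841 °C.
T(t) = T_ss + (T₀ − T_ss) e^(−t/τ). Set T = 18.3:
e^(−t/τ) = (18.3 − 16.841)/(19.9 − 16.841) = 0.47697
t = −523.93 · ln(0.47697) = 387.86 min.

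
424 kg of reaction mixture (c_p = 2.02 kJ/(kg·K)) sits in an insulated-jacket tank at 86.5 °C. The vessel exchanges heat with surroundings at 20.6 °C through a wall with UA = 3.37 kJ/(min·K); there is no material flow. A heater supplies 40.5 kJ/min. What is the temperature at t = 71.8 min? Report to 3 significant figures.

M c_p dT/dt = −UA(T − T_amb) + Q̇.
dT/dt = (T_ss − T)/τ with T_ss = T_amb + Q̇/UA = 20.6 + 40.5/3.37 = 32.618 °C, τ = M c_p/UA = 424·2.02/3.37 = 254.15 min.
Solution: T(t) = T_ss + (T₀ − T_ss) e^(−t/τ).
T(71.8) = 32.618 + (53.882)·0.75389 = 73.239 °C.

73.2 °C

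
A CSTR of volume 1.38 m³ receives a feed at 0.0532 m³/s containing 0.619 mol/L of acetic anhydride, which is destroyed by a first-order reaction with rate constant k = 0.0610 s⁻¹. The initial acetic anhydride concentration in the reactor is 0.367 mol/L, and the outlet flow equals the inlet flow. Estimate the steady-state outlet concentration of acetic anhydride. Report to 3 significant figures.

Species balance: V dC/dt = Q C_in − Q C − k V C.
Steady state (dC/dt = 0): C_ss = Q C_in/(Q + kV) = C_in/(1 + kV/Q).
C_ss = 0.0532·0.619/(0.0532 + 0.0610·1.38) = 0.032931/0.13738 = 0.23971 mol/L.

0.240 mol/L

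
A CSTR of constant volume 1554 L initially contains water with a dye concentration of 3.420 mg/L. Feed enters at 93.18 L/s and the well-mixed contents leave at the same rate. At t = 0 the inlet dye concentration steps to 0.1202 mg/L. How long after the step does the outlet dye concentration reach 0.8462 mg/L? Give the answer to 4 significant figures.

25.25 s

Species balance: V dC/dt = Q(C_in − C) ⇒ τ = V/Q = 16.6774 s.
C(t) = C_in + (C₀ − C_in) e^(−t/τ). Set C = 0.8462 and solve for t:
e^(−t/τ) = (C − C_in)/(C₀ − C_in) = (0.8462 − 0.1202)/(3.420 − 0.1202) = 0.220013
t = −τ ln(…) = 16.6774 × 1.51407 = 25.2507 s.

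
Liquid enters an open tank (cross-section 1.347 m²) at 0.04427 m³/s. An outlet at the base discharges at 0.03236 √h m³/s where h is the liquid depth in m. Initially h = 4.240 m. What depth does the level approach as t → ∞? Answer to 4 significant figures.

1.872 m

Accumulation of liquid (constant cross-section A): A dh/dt = Q_in − 0.03236 √h. At steady state dh/dt = 0:
Q_in = 0.03236 √h_ss ⇒ √h_ss = 0.04427/0.03236 = 1.36805.
h_ss = 1.36805² = 1.87155 m. (Since h₀ = 4.240 m > h_ss, the level will fall toward this value.)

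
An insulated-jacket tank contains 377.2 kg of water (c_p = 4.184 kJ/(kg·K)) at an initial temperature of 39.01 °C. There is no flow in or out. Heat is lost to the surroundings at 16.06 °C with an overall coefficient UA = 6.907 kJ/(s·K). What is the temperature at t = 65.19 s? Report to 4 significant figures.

33.31 °C

M c_p dT/dt = −UA(T − T_amb).
dT/dt = (T_ss − T)/τ with T_ss = T_amb = 16.0600 °C, τ = M c_p/UA = 377.2·4.184/6.907 = 228.494 s.
This is linear first-order; T(t) = T_ss + (T₀ − T_ss) e^(−t/τ).
T(65.19) = 16.0600 + (22.9500)·0.751786 = 33.3135 °C.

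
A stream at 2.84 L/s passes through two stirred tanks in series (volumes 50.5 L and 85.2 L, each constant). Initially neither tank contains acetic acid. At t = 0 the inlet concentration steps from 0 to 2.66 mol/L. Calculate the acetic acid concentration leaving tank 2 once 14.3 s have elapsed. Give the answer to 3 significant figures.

Species balance on tank i: dCᵢ/dt = (Cᵢ₋₁ − Cᵢ)/τᵢ with τᵢ = Vᵢ/Q.
τ₁ = 50.5/2.84 = 17.782 s; τ₂ = 85.2/2.84 = 30.000 s.
Tank 1: C₁ = C_in(1 − e^(−t/τ₁)). Tank 2 (τ₁ ≠ τ₂): C₂ = C_in[1 − (τ₁ e^(−t/τ₁) − τ₂ e^(−t/τ₂))/(τ₁ − τ₂)].
At t = 14.3: e^(−t/τ₁) = 0.44745, e^(−t/τ₂) = 0.62085.
C₂ = 2.66·[1 − (17.782·0.44745 − 30.000·0.62085)/(-12.218)] = 2.66·0.12679 = 0.33727 mol/L.

0.337 mol/L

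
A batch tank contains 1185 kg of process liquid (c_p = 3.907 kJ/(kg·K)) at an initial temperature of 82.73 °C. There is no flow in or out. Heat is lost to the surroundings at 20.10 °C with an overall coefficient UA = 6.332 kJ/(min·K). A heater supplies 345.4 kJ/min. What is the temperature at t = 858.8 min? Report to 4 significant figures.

Energy balance: M c_p dT/dt = −UA(T − T_amb) + Q̇.
dT/dt = (T_ss − T)/τ with T_ss = T_amb + Q̇/UA = 20.10 + 345.4/6.332 = 74.6483 °C, τ = M c_p/UA = 1185·3.907/6.332 = 731.174 min.
Integrating: T(t) = T_ss + (T₀ − T_ss) e^(−t/τ).
T(858.8) = 74.6483 + (8.08167)·0.308958 = 77.1452 °C.

77.15 °C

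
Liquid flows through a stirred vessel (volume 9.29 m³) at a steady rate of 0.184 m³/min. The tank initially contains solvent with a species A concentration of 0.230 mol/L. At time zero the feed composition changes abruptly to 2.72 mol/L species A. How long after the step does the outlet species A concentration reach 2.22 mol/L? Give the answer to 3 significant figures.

Species balance: V dC/dt = Q(C_in − C) ⇒ τ = V/Q = 50.489 min.
C(t) = C_in + (C₀ − C_in) e^(−t/τ). Set C = 2.22 and solve for t:
e^(−t/τ) = (C − C_in)/(C₀ − C_in) = (2.22 − 2.72)/(0.230 − 2.72) = 0.20080
t = −τ ln(…) = 50.489 × 1.6054 = 81.057 min.

81.1 min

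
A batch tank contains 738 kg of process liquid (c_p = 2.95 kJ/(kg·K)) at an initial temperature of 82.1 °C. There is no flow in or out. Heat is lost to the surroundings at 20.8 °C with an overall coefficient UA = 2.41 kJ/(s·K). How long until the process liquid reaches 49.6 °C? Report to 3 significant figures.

Lumped-capacitance energy balance: M c_p dT/dt = UA(T_amb − T).
τ = M c_p/UA = 903.36 s; T_ss = T_amb = 20.800 °C.
T(t) = T_ss + (T₀ − T_ss)e^(−t/τ); set T = 49.6:
t = −τ ln[(T − T_ss)/(T₀ − T_ss)] = −903.36 · ln(0.46982) = 682.40 s.

682 s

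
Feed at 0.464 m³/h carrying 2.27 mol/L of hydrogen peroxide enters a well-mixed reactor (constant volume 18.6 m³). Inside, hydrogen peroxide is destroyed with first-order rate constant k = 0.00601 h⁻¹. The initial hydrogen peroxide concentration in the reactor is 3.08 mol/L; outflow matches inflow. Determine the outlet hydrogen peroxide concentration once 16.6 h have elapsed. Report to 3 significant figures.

2.58 mol/L

Species balance: V dC/dt = Q C_in − Q C − k V C.
dC/dt = (Q/V) C_in − (Q/V + k) C; effective rate a = Q/V + k = 0.024946 + 0.00601 = 0.030956 h⁻¹.
C_ss = Q C_in/(Q + kV) = 1.8293 mol/L; C(t) = C_ss + (C₀ − C_ss) e^(−a t).
C(16.6) = 1.8293 + (1.2507)·e^(−0.030956·16.6) = 1.8293 + (1.2507)·0.59817 = 2.5774 mol/L.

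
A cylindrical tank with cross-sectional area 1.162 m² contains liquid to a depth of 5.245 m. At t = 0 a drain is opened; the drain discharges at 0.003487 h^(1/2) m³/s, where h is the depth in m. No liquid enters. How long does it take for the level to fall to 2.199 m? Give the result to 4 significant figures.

538.0 s

A dh/dt = −Q_out = −0.003487 √h.
This is separable: 2 d(√h)/dt = −0.003487/A, so √h = √h₀ − (0.003487/(2A)) t.
t = 2A(√h₀ − √h)/0.003487 = 2·1.162·(√5.245 − √2.199)/0.003487
  = 2.32400 × (2.29020 − 1.48290) / 0.003487 = 538.042 s.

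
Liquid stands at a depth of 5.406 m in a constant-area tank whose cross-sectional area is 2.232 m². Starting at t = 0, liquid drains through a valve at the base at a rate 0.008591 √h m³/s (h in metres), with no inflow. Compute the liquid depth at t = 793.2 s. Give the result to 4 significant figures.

0.6377 m

With no inflow, A dh/dt = −0.008591 √h.
Separate and integrate: 2(√h − √h₀) = −(0.008591/A) t.
√h = √5.406 − 0.008591·793.2/(2·2.232) = 2.32508 − 1.52652 = 0.798562.
h = 0.798562² = 0.637701 m.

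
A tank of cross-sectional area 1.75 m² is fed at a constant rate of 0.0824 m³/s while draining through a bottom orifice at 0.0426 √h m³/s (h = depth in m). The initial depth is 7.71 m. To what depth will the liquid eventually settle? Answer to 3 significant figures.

3.74 m

Level balance: A dh/dt = 0.0824 − 0.0426 √h. Setting dh/dt = 0:
Q_in = 0.0426 √h_ss ⇒ √h_ss = 0.0824/0.0426 = 1.9343.
h_ss = 1.9343² = 3.7414 m. (Since h₀ = 7.71 m > h_ss, the level will fall toward this value.)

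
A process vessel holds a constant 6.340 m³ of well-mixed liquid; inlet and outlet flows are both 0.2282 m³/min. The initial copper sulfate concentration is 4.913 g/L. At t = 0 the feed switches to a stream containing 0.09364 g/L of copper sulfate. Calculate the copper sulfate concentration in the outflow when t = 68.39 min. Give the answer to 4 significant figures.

0.5047 g/L

Species balance on the tank: V dC/dt = Q(C_in − C).
Time constant τ = V/Q = 6.340/0.2282 = 27.7826 min.
Integrating: C(t) = C_in + (C₀ − C_in) e^(−t/τ).
C(68.39) = 0.09364 + (4.913 − 0.09364)·e^(−68.39/27.7826) = 0.09364 + (4.81936)·0.0852976 = 0.504720 g/L.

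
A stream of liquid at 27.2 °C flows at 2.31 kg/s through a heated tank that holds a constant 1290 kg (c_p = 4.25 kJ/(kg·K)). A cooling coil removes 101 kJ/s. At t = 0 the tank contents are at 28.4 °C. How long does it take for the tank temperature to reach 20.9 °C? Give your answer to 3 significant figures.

591 s

M c_p dT/dt = ṁ c_p (T_in − T) − Q̇.
τ = M/ṁ = 558.44 s; T_ss = T_in − Q̇/(ṁ c_p) = 16.912 °C.
T(t) = T_ss + (T₀ − T_ss) e^(−t/τ). Set T = 20.9:
e^(−t/τ) = (20.9 − 16.912)/(28.4 − 16.912) = 0.34713
t = −558.44 · ln(0.34713) = 590.86 s.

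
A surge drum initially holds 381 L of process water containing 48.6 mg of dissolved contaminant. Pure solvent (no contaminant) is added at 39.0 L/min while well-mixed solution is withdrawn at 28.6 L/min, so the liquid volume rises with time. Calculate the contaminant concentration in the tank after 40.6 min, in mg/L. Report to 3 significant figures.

Total volume: dV/dt = Q_in − Q_out = 10.400 L/min, so V(t) = 381 + 10.400 t and V(40.6) = 803.24 L.
No contaminant enters, so dm/dt = −Q_out · (m/V).
Separate: dm/m = −Q_out dt/V(t) ⇒ ln(m/m₀) = −(Q_out/(Q_in−Q_out)) ln(V/V₀).
m = m₀ (V₀/V)^(Q_out/(Q_in−Q_out)) = 48.6 × (381/803.24)^(2.7500) = 6.2496 mg.
C = m/V = 6.2496/803.24 = 0.0077805 mg/L.

0.00778 mg/L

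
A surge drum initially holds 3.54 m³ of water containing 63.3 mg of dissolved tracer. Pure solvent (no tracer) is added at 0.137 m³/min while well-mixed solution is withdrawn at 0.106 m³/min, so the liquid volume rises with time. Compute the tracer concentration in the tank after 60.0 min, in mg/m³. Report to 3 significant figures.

Let m(t) be the amount of tracer. Volume: V(t) = V₀ + (Q_in − Q_out) t = 3.54 + 0.031000 t; V(60.0) = 5.4000 m³.
No tracer enters, so dm/dt = −Q_out · (m/V).
dm/m = −Q_out dt/(V₀ + 0.031000 t); integrating gives ln(m/m₀) = −(Q_out/(Q_in−Q_out)) ln(V/V₀).
m = m₀ (V₀/V)^(Q_out/(Q_in−Q_out)) = 63.3 × (3.54/5.4000)^(3.4194) = 14.939 mg.
C = m/V = 14.939/5.4000 = 2.7665 mg/m³.

2.77 mg/m³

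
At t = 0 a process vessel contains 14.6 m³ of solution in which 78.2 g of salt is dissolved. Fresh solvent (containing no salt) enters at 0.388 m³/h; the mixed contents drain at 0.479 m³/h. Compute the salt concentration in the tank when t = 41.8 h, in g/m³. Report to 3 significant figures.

Let m(t) be the amount of salt. Volume: V(t) = V₀ + (Q_in − Q_out) t = 14.6 − 0.091000 t; V(41.8) = 10.796 m³.
Species balance (pure solvent in): dm/dt = −Q_out · m/V(t).
Separate: dm/m = −Q_out dt/V(t) ⇒ ln(m/m₀) = −(Q_out/(Q_in−Q_out)) ln(V/V₀).
m = m₀ (V₀/V)^(Q_out/(Q_in−Q_out)) = 78.2 × (14.6/10.796)^(-5.2637) = 15.967 g.
C = m/V = 15.967/10.796 = 1.4790 g/m³.

1.48 g/m³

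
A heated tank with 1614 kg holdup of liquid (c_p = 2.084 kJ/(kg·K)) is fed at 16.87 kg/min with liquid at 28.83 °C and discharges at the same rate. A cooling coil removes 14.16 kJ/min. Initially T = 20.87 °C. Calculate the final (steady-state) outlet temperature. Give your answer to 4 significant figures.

28.43 °C

M c_p dT/dt = ṁ c_p (T_in − T) − Q̇.
At steady state dT/dt = 0 ⇒ T_ss = T_in − Q̇/(ṁ c_p) = 28.83 − 14.16/(16.87·2.084) = 28.4272 °C.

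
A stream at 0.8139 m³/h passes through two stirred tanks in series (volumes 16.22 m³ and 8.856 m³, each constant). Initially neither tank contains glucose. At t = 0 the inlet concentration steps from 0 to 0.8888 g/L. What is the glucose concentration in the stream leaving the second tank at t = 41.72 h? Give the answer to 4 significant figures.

0.6706 g/L

Time constants: τᵢ = Vᵢ/Q for each well-mixed tank.
τ₁ = 16.22/0.8139 = 19.9287 h; τ₂ = 8.856/0.8139 = 10.8809 h.
Tank 1: C₁ = C_in(1 − e^(−t/τ₁)). Tank 2 (τ₁ ≠ τ₂): C₂ = C_in[1 − (τ₁ e^(−t/τ₁) − τ₂ e^(−t/τ₂))/(τ₁ − τ₂)].
At t = 41.72: e^(−t/τ₁) = 0.123260, e^(−t/τ₂) = 0.0216181.
C₂ = 0.8888·[1 − (19.9287·0.123260 − 10.8809·0.0216181)/(9.04779)] = 0.8888·0.754505 = 0.670604 g/L.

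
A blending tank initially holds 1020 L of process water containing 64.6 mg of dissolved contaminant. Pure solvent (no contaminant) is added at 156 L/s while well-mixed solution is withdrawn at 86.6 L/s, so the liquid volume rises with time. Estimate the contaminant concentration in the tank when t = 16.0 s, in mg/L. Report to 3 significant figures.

0.0121 mg/L

Let m(t) be the amount of contaminant. Volume: V(t) = V₀ + (Q_in − Q_out) t = 1020 + 69.400 t; V(16.0) = 2130.4 L.
Species balance (pure solvent in): dm/dt = −Q_out · m/V(t).
dm/m = −Q_out dt/(V₀ + 69.400 t); integrating gives ln(m/m₀) = −(Q_out/(Q_in−Q_out)) ln(V/V₀).
m = m₀ (V₀/V)^(Q_out/(Q_in−Q_out)) = 64.6 × (1020/2130.4)^(1.2478) = 25.769 mg.
C = m/V = 25.769/2130.4 = 0.012096 mg/L.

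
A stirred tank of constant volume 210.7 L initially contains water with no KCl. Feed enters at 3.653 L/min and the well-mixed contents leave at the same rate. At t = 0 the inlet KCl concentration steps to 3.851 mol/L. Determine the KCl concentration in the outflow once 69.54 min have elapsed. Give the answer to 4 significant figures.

Transient balance on the dissolved component: V dC/dt = Q(C_in − C).
So dC/dt = (C_in − C)/τ with τ = V/Q = 210.7/3.653 = 57.6786 min.
This is linear first-order; C(t) = C_in + (C₀ − C_in) e^(−t/τ).
C(69.54) = 3.851 + (0 − 3.851)·e^(−69.54/57.6786) = 3.851 + (-3.85100)·0.299498 = 2.69763 mol/L.

2.698 mol/L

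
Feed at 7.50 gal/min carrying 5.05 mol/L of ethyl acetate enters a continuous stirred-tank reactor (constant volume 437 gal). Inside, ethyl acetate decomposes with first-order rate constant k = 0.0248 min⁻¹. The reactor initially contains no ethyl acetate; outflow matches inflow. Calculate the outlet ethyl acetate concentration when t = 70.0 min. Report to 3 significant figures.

Accumulation = in − out − consumed: V dC/dt = Q C_in − Q C − k V C.
dC/dt = (Q/V) C_in − (Q/V + k) C; effective rate a = Q/V + k = 0.017162 + 0.0248 = 0.041962 min⁻¹.
C_ss = Q C_in/(Q + kV) = 2.0654 mol/L; C(t) = C_ss + (C₀ − C_ss) e^(−a t).
C(70.0) = 2.0654 + (-2.0654)·e^(−0.041962·70.0) = 2.0654 + (-2.0654)·0.053005 = 1.9560 mol/L.

1.96 mol/L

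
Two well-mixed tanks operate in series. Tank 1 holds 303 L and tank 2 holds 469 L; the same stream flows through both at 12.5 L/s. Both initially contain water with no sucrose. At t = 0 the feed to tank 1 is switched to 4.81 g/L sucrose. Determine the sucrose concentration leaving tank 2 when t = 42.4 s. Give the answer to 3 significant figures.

1.95 g/L

Each tank obeys Vᵢ dCᵢ/dt = Q(Cᵢ₋₁ − Cᵢ), so τᵢ = Vᵢ/Q.
τ₁ = 303/12.5 = 24.240 s; τ₂ = 469/12.5 = 37.520 s.
Tank 1: C₁ = C_in(1 − e^(−t/τ₁)). Tank 2 (τ₁ ≠ τ₂): C₂ = C_in[1 − (τ₁ e^(−t/τ₁) − τ₂ e^(−t/τ₂))/(τ₁ − τ₂)].
At t = 42.4: e^(−t/τ₁) = 0.17392, e^(−t/τ₂) = 0.32301.
C₂ = 4.81·[1 − (24.240·0.17392 − 37.520·0.32301)/(-13.280)] = 4.81·0.40484 = 1.9473 g/L.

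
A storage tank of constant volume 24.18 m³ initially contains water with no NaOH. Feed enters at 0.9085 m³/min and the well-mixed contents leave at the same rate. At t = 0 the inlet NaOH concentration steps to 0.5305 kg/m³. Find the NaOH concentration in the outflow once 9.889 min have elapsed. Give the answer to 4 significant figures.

Unsteady species balance (constant V, well mixed): V dC/dt = Q(C_in − C).
So dC/dt = (C_in − C)/τ with τ = V/Q = 24.18/0.9085 = 26.6153 min.
Solution: C(t) = C_in + (C₀ − C_in) e^(−t/τ).
C(9.889) = 0.5305 + (0 − 0.5305)·e^(−9.889/26.6153) = 0.5305 + (-0.530500)·0.689662 = 0.164634 kg/m³.

0.1646 kg/m³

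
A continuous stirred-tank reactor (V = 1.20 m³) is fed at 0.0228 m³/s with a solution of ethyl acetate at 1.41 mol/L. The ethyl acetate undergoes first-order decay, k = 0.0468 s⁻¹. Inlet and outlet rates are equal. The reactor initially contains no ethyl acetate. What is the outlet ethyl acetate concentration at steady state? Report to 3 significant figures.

0.407 mol/L

Species balance: V dC/dt = Q C_in − Q C − k V C.
At steady state: 0 = Q C_in − (Q + kV) C_ss, so C_ss = Q C_in/(Q + kV).
C_ss = 0.0228·1.41/(0.0228 + 0.0468·1.20) = 0.032148/0.078960 = 0.40714 mol/L.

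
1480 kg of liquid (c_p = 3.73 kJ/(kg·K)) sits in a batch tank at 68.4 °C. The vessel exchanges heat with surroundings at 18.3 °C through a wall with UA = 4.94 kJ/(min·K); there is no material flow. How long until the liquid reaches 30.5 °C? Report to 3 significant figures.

M c_p dT/dt = −UA(T − T_amb).
τ = M c_p/UA = 1117.5 min; T_ss = T_amb = 18.300 °C.
T(t) = T_ss + (T₀ − T_ss)e^(−t/τ); set T = 30.5:
t = −τ ln[(T − T_ss)/(T₀ − T_ss)] = −1117.5 · ln(0.24351) = 1578.5 min.

1580 min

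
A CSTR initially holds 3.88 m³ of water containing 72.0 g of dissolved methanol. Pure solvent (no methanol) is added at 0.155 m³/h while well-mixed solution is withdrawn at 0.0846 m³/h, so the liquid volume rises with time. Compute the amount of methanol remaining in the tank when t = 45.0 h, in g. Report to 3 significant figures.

Let m(t) be the amount of methanol. Volume: V(t) = V₀ + (Q_in − Q_out) t = 3.88 + 0.070400 t; V(45.0) = 7.0480 m³.
Species balance (pure solvent in): dm/dt = −Q_out · m/V(t).
Separate: dm/m = −Q_out dt/V(t) ⇒ ln(m/m₀) = −(Q_out/(Q_in−Q_out)) ln(V/V₀).
m = m₀ (V₀/V)^(Q_out/(Q_in−Q_out)) = 72.0 × (3.88/7.0480)^(1.2017) = 35.141 g.

35.1 g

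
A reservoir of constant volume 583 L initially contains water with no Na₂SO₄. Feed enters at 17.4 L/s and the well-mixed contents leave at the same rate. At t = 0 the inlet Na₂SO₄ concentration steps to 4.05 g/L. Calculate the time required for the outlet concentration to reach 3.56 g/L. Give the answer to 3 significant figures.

70.8 s

Species balance: V dC/dt = Q(C_in − C) ⇒ τ = V/Q = 33.506 s.
C(t) = C_in + (C₀ − C_in) e^(−t/τ). Set C = 3.56 and solve for t:
e^(−t/τ) = (C − C_in)/(C₀ − C_in) = (3.56 − 4.05)/(0 − 4.05) = 0.12099
t = −τ ln(…) = 33.506 × 2.1121 = 70.766 s.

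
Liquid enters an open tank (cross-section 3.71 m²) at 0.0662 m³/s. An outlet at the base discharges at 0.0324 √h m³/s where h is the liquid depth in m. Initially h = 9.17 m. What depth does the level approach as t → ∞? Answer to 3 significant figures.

4.17 m

A dh/dt = Q_in − 0.0324 √h. Steady state requires inflow = outflow:
Q_in = 0.0324 √h_ss ⇒ √h_ss = 0.0662/0.0324 = 2.0432.
h_ss = 2.0432² = 4.1747 m. (Since h₀ = 9.17 m > h_ss, the level will fall toward this value.)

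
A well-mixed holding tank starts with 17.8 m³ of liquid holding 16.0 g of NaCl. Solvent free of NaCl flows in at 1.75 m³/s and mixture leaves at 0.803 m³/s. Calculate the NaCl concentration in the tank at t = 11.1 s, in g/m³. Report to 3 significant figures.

0.381 g/m³

Let m(t) be the amount of NaCl. Volume: V(t) = V₀ + (Q_in − Q_out) t = 17.8 + 0.94700 t; V(11.1) = 28.312 m³.
No NaCl enters, so dm/dt = −Q_out · (m/V).
dm/m = −Q_out dt/(V₀ + 0.94700 t); integrating gives ln(m/m₀) = −(Q_out/(Q_in−Q_out)) ln(V/V₀).
m = m₀ (V₀/V)^(Q_out/(Q_in−Q_out)) = 16.0 × (17.8/28.312)^(0.84794) = 10.795 g.
C = m/V = 10.795/28.312 = 0.38129 g/m³.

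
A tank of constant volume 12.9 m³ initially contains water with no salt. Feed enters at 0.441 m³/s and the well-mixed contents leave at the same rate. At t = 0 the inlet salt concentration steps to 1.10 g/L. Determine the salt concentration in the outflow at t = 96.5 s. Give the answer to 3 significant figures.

Transient balance on the dissolved component: V dC/dt = Q(C_in − C).
Time constant τ = V/Q = 12.9/0.441 = 29.252 s.
This is linear first-order; C(t) = C_in + (C₀ − C_in) e^(−t/τ).
C(96.5) = 1.10 + (0 − 1.10)·e^(−96.5/29.252) = 1.10 + (-1.1000)·0.036922 = 1.0594 g/L.

1.06 g/L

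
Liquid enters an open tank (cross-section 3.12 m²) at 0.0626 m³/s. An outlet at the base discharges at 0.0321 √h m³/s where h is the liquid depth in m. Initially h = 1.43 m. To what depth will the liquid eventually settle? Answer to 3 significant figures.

3.80 m

A dh/dt = Q_in − 0.0321 √h. Steady state requires inflow = outflow:
Q_in = 0.0321 √h_ss ⇒ √h_ss = 0.0626/0.0321 = 1.9502.
h_ss = 1.9502² = 3.8031 m. (Since h₀ = 1.43 m < h_ss, the level will rise toward this value.)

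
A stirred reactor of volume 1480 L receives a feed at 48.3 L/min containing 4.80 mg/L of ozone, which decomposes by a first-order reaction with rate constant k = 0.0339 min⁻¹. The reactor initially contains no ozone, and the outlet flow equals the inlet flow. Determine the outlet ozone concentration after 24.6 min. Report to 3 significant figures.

Accumulation = in − out − consumed: V dC/dt = Q C_in − Q C − k V C.
This is linear with rate a = Q/V + k = 0.066535 min⁻¹.
C_ss = Q C_in/(Q + kV) = 2.3544 mg/L; C(t) = C_ss + (C₀ − C_ss) e^(−a t).
C(24.6) = 2.3544 + (-2.3544)·e^(−0.066535·24.6) = 2.3544 + (-2.3544)·0.19461 = 1.8962 mg/L.

1.90 mg/L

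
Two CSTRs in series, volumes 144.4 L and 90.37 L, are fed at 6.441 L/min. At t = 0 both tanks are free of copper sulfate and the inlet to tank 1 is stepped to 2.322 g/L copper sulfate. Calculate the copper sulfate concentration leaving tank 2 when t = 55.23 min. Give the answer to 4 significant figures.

1.869 g/L

Species balance on tank i: dCᵢ/dt = (Cᵢ₋₁ − Cᵢ)/τᵢ with τᵢ = Vᵢ/Q.
τ₁ = 144.4/6.441 = 22.4189 min; τ₂ = 90.37/6.441 = 14.0304 min.
Solving the cascade with C₁(0)=C₂(0)=0 gives C₂(t) = C_in[1 − (τ₁ e^(−t/τ₁) − τ₂ e^(−t/τ₂))/(τ₁ − τ₂)].
At t = 55.23: e^(−t/τ₁) = 0.0851323, e^(−t/τ₂) = 0.0195175.
C₂ = 2.322·[1 − (22.4189·0.0851323 − 14.0304·0.0195175)/(8.38845)] = 2.322·0.805121 = 1.86949 g/L.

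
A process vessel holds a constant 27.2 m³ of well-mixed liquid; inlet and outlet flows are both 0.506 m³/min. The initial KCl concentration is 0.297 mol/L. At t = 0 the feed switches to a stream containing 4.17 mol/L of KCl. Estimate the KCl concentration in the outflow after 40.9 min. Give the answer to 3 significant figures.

2.36 mol/L

Species balance on the tank: V dC/dt = Q(C_in − C).
So dC/dt = (C_in − C)/τ with τ = V/Q = 27.2/0.506 = 53.755 min.
C approaches C_in exponentially: C(t) = C_in + (C₀ − C_in) e^(−t/τ).
C(40.9) = 4.17 + (0.297 − 4.17)·e^(−40.9/53.755) = 4.17 + (-3.8730)·0.46726 = 2.3603 mol/L.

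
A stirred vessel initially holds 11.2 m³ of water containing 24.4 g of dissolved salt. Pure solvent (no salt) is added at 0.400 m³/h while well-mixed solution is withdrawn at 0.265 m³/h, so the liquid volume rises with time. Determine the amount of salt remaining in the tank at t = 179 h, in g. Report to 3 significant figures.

Let m(t) be the amount of salt. Volume: V(t) = V₀ + (Q_in − Q_out) t = 11.2 + 0.13500 t; V(179) = 35.365 m³.
Solute balance: dm/dt = 0 − Q_out C = −Q_out m/V(t).
Separate: dm/m = −Q_out dt/V(t) ⇒ ln(m/m₀) = −(Q_out/(Q_in−Q_out)) ln(V/V₀).
m = m₀ (V₀/V)^(Q_out/(Q_in−Q_out)) = 24.4 × (11.2/35.365)^(1.9630) = 2.5537 g.

2.55 g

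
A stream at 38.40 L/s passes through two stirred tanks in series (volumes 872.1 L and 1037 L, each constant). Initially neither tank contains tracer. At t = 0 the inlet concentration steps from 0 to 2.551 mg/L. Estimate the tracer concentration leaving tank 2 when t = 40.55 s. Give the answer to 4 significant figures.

Time constants: τᵢ = Vᵢ/Q for each well-mixed tank.
τ₁ = 872.1/38.40 = 22.7109 s; τ₂ = 1037/38.40 = 27.0052 s.
Solving the cascade with C₁(0)=C₂(0)=0 gives C₂(t) = C_in[1 − (τ₁ e^(−t/τ₁) − τ₂ e^(−t/τ₂))/(τ₁ − τ₂)].
At t = 40.55: e^(−t/τ₁) = 0.167716, e^(−t/τ₂) = 0.222782.
C₂ = 2.551·[1 − (22.7109·0.167716 − 27.0052·0.222782)/(-4.29427)] = 2.551·0.485993 = 1.23977 mg/L.

1.240 mg/L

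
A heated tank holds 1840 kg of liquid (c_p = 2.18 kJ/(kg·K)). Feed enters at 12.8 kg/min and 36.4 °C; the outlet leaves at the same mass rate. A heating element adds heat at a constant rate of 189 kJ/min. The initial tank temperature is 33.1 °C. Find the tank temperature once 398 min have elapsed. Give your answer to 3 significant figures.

42.5 °C

M c_p dT/dt = ṁ c_p (T_in − T) + Q̇.
Rearrange: dT/dt = (T_ss − T)/τ with τ = M/ṁ = 143.75 min and T_ss = T_in + Q̇/(ṁ c_p) = 43.173 °C.
Solution: T(t) = T_ss + (T₀ − T_ss) e^(−t/τ).
T(398) = 43.173 + (-10.073)·e^(−398/143.75) = 43.173 + (-10.073)·0.062744 = 42.541 °C.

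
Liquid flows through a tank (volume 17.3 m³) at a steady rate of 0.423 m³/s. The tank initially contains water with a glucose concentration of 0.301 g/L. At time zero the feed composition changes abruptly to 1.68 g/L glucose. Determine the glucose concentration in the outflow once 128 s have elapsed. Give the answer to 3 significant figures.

Accumulation = in − out for the solute gives V dC/dt = Q(C_in − C).
Time constant τ = V/Q = 17.3/0.423 = 40.898 s.
C approaches C_in exponentially: C(t) = C_in + (C₀ − C_in) e^(−t/τ).
C(128) = 1.68 + (0.301 − 1.68)·e^(−128/40.898) = 1.68 + (-1.3790)·0.043730 = 1.6197 g/L.

1.62 g/L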